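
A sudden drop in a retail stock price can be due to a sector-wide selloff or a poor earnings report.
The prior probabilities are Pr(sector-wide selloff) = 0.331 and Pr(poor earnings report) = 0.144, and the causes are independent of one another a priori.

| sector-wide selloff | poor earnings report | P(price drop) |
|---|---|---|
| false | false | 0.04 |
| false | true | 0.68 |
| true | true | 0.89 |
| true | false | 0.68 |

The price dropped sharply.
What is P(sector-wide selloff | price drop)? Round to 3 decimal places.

For the numerator, keep only sector-wide selloff=true terms: 0.192668 + 0.042421 = 0.235089
Normalizer over all consistent configurations: 0.04*0.669*0.856 + 0.68*0.669*0.144 + 0.68*0.331*0.856 + 0.89*0.331*0.144 = 0.323504
P(sector-wide selloff | price drop) = 0.235089/0.323504 ≈ 0.727

P(sector-wide selloff | price drop) ≈ 0.727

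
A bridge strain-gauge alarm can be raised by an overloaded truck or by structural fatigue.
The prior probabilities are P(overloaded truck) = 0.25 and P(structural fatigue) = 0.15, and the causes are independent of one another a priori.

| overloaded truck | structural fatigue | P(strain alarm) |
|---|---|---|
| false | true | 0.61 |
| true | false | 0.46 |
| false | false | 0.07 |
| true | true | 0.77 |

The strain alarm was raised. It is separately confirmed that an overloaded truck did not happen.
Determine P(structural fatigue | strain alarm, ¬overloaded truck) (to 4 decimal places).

P(structural fatigue | strain alarm, ¬overloaded truck) ≈ 0.6060

For the numerator, keep only structural fatigue=true terms: 0.61×0.15 = 0.091500
Normalizer over all consistent configurations: 0.07×0.85 + 0.61×0.15 = 0.151000
P(structural fatigue | strain alarm, ¬overloaded truck) = 0.091500/0.151000 ≈ 0.6060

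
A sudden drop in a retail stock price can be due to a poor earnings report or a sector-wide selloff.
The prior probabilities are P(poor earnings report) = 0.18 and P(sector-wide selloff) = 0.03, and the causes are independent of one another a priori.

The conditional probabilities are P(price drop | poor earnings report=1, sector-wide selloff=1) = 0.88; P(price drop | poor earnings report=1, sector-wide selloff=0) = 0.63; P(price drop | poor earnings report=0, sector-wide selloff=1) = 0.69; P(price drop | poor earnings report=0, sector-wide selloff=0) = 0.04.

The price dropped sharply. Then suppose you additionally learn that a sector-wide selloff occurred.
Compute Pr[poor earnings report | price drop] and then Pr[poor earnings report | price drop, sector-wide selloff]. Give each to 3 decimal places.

Pr[poor earnings report | price drop] ≈ 0.702; Pr[poor earnings report | price drop, sector-wide selloff] ≈ 0.219

P(price drop) = 0.04·0.82·0.97 + 0.69·0.82·0.03 + 0.63·0.18·0.97 + 0.88·0.18·0.03 = 0.031816 + 0.016974 + 0.109998 + 0.004752 = 0.163540
Restricting to configurations with poor earnings report present: 0.109998 + 0.004752 = 0.114750.
P(poor earnings report | price drop) = 0.114750 / 0.163540 ≈ 0.702

With the extra evidence:
By total probability over both values of poor earnings report:
  P(price drop | sector-wide selloff) = 0.69·0.82 + 0.88·0.18
        = 0.565800 + 0.158400 = 0.724200
Keeping only the poor earnings report-present terms gives 0.158400, so
  P(poor earnings report | price drop, sector-wide selloff) = 0.158400 / 0.724200 ≈ 0.219
The drop from 0.702 to 0.219 is the explaining-away (discounting) effect.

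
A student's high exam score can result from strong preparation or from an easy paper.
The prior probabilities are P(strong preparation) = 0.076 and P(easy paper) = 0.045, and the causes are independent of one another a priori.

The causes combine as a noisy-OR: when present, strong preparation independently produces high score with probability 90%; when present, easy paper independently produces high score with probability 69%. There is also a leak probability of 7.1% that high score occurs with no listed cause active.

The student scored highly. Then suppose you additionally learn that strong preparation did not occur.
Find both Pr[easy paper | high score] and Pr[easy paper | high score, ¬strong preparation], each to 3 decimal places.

Under noisy-OR, P(high score | causes) = 1 − (1−0.071)·∏(1−qᵢ) over the active causes.
P(high score) = 0.071·0.924·0.955 + 0.71201·0.924·0.045 + 0.9071·0.076·0.955 + 0.971201·0.076·0.045 = 0.062652 + 0.029605 + 0.065837 + 0.003322 = 0.161416
Restricting to configurations with easy paper present: 0.029605 + 0.003322 = 0.032927.
Hence the posterior is 0.032927/0.161416 ≈ 0.204.

Now condition on the additional information:
For the numerator, keep only easy paper=true terms: 0.71201·0.045 = 0.032040
The normalizing constant is 0.071·0.955 + 0.71201·0.045 = 0.099845
P(easy paper | high score, ¬strong preparation) = 0.032040/0.099845 ≈ 0.321
Ruling out strong preparation raises the posterior on easy paper — the flip side of explaining away.

Pr[easy paper | high score] ≈ 0.204; Pr[easy paper | high score, ¬strong preparation] ≈ 0.321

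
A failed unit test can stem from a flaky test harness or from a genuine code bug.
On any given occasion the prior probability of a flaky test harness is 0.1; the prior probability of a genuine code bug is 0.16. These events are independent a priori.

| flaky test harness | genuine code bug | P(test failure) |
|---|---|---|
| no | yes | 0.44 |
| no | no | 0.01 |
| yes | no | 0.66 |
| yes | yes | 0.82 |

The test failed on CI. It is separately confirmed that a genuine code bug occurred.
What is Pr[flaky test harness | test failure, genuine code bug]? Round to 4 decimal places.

Pr[flaky test harness | test failure, genuine code bug] ≈ 0.1715

By total probability over both values of flaky test harness:
  P(test failure | genuine code bug) = 0.44*0.9 + 0.82*0.1
        = 0.396000 + 0.082000 = 0.478000
Configurations with flaky test harness contribute 0.082000, so
  P(flaky test harness | test failure, genuine code bug) = 0.082000 / 0.478000 ≈ 0.1715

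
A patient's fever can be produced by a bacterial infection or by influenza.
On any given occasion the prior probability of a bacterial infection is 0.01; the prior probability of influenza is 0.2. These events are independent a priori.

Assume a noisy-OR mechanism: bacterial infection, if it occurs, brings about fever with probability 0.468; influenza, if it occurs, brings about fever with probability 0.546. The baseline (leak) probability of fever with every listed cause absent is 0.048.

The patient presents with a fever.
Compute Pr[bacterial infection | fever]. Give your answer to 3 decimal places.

Under noisy-OR, P(fever | causes) = 1 − (1−0.048)·∏(1−qᵢ) over the active causes.
Numerator (weight on configurations with bacterial infection): 0.003948 + 0.001540 = 0.005488
The normalizing constant is 0.048*0.99*0.8 + 0.567792*0.99*0.2 + 0.493536*0.01*0.8 + 0.770065*0.01*0.2 = 0.155927
Posterior = 0.005488 / 0.155927 ≈ 0.035

Pr[bacterial infection | fever] ≈ 0.035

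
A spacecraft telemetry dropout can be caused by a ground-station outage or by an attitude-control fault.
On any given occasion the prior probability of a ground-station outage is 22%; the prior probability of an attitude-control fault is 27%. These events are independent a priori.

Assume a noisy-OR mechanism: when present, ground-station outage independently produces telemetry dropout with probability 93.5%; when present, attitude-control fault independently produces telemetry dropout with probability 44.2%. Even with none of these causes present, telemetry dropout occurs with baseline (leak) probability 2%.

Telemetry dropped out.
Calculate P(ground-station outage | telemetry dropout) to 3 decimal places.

Under noisy-OR, P(telemetry dropout | causes) = 1 − (1−0.02)·∏(1−qᵢ) over the active causes.
P(telemetry dropout) = 0.02*0.78*0.73 + 0.45316*0.78*0.27 + 0.9363*0.22*0.73 + 0.964455*0.22*0.27 = 0.011388 + 0.095435 + 0.150370 + 0.057289 = 0.314482
Of this, 0.207659 comes from 0.150370 + 0.057289 (the ground-station outage=true cases).
So P(ground-station outage | telemetry dropout) = 0.207659/0.314482 ≈ 0.660.

P(ground-station outage | telemetry dropout) ≈ 0.660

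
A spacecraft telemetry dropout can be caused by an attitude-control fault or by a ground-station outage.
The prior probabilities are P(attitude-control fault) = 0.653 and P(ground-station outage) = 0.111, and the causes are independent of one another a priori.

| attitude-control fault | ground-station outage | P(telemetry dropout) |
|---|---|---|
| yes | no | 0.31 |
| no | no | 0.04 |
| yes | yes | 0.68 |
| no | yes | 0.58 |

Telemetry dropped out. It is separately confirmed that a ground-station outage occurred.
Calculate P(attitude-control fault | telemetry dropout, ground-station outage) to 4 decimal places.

P(attitude-control fault | telemetry dropout, ground-station outage) ≈ 0.6881

Weight on attitude-control fault=true, given the evidence: 0.68·0.653 = 0.444040
Normalizer over all consistent configurations: 0.58·0.347 + 0.68·0.653 = 0.645300
Posterior = 0.444040 / 0.645300 ≈ 0.6881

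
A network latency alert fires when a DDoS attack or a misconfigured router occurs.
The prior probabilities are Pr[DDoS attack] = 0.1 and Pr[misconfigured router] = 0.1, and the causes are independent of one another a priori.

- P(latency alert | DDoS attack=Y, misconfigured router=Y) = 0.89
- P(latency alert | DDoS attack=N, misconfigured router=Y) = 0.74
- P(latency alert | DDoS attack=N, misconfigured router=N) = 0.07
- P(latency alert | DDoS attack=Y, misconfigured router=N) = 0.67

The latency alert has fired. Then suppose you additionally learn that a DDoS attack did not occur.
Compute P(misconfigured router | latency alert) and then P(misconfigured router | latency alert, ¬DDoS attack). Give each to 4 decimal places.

P(misconfigured router | latency alert) ≈ 0.3922; P(misconfigured router | latency alert, ¬DDoS attack) ≈ 0.5401

Enumerate the 4 (DDoS attack, misconfigured router) configurations and weight by the priors:
  P(latency alert) = 0.07·0.9·0.9 + 0.74·0.9·0.1 + 0.67·0.1·0.9 + 0.89·0.1·0.1
        = 0.056700 + 0.066600 + 0.060300 + 0.008900 = 0.192500
The terms with misconfigured router present sum to 0.075500, so
  P(misconfigured router | latency alert) = 0.075500 / 0.192500 ≈ 0.3922

Now also conditioning on DDoS attack≠true:
P(latency alert | ¬DDoS attack) = 0.07*0.9 + 0.74*0.1 = 0.063000 + 0.074000 = 0.137000
The misconfigured router-present share is 0.74*0.1 = 0.074000.
Hence the posterior is 0.074000/0.137000 ≈ 0.5401.
With DDoS attack excluded, misconfigured router must carry more of the explanatory weight for the latency alert.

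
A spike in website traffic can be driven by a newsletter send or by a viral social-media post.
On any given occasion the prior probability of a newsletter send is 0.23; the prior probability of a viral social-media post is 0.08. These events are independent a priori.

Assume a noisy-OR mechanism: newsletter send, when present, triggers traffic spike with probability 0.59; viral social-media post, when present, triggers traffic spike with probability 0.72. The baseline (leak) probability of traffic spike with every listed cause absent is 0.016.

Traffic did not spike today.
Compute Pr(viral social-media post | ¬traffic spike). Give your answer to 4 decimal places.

Pr(viral social-media post | ¬traffic spike) ≈ 0.0238

Under noisy-OR, P(traffic spike | causes) = 1 − (1−0.016)·∏(1−qᵢ) over the active causes.
P(¬traffic spike) = 0.984×0.77×0.92 + 0.27552×0.77×0.08 + 0.40344×0.23×0.92 + 0.112963×0.23×0.08 = 0.697066 + 0.016972 + 0.085368 + 0.002079 = 0.801485
Of this, 0.019051 comes from 0.016972 + 0.002079 (the viral social-media post=true cases).
So P(viral social-media post | ¬traffic spike) = 0.019051/0.801485 ≈ 0.0238.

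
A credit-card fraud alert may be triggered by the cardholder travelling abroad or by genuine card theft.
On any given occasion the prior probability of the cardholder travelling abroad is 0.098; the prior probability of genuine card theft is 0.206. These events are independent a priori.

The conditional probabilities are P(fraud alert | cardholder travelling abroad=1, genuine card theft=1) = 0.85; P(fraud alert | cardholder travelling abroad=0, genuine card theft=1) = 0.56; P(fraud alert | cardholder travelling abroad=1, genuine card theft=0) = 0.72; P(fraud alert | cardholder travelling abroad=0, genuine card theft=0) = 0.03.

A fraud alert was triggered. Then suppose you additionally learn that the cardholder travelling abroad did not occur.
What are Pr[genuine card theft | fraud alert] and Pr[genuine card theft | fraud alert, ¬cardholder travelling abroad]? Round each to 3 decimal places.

P(fraud alert) = 0.03×0.902×0.794 + 0.56×0.902×0.206 + 0.72×0.098×0.794 + 0.85×0.098×0.206 = 0.021486 + 0.104055 + 0.056025 + 0.017160 = 0.198726
The genuine card theft-present share is 0.104055 + 0.017160 = 0.121215.
Hence the posterior is 0.121215/0.198726 ≈ 0.610.

Now also conditioning on cardholder travelling abroad≠true:
P(fraud alert | ¬cardholder travelling abroad) = 0.03*0.794 + 0.56*0.206 = 0.023820 + 0.115360 = 0.139180
Restricting to configurations with genuine card theft present: 0.56*0.206 = 0.115360.
Hence the posterior is 0.115360/0.139180 ≈ 0.829.
With cardholder travelling abroad excluded, genuine card theft must carry more of the explanatory weight for the fraud alert.

Pr[genuine card theft | fraud alert] ≈ 0.610; Pr[genuine card theft | fraud alert, ¬cardholder travelling abroad] ≈ 0.829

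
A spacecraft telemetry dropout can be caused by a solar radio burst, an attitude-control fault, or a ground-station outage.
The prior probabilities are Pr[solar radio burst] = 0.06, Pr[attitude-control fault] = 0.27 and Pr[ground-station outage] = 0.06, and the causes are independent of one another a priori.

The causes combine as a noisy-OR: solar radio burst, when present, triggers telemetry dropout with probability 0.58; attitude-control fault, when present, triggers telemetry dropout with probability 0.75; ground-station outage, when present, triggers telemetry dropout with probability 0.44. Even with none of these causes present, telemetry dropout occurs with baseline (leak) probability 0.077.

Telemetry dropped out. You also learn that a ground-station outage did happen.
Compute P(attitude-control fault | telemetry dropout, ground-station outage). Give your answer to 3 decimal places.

Under noisy-OR, P(telemetry dropout | causes) = 1 − (1−0.077)·∏(1−qᵢ) over the active causes.
P(telemetry dropout | ground-station outage) = 0.48312*0.94*0.73 + 0.87078*0.94*0.27 + 0.78291*0.06*0.73 + 0.945728*0.06*0.27 = 0.331517 + 0.221004 + 0.034291 + 0.015321 = 0.602133
The attitude-control fault-present share is 0.221004 + 0.015321 = 0.236325.
So P(attitude-control fault | telemetry dropout, ground-station outage) = 0.236325/0.602133 ≈ 0.392.

P(attitude-control fault | telemetry dropout, ground-station outage) ≈ 0.392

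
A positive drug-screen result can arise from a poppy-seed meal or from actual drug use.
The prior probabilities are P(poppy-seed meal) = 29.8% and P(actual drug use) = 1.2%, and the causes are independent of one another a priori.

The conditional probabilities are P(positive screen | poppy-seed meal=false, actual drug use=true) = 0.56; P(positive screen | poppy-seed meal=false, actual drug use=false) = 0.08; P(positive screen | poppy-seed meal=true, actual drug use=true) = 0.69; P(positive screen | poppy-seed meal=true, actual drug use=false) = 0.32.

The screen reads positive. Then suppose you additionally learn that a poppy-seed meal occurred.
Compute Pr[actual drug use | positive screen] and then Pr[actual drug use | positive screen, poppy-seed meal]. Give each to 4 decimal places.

By total probability over the 4 (poppy-seed meal, actual drug use) configurations:
  P(positive screen) = 0.08×0.702×0.988 + 0.56×0.702×0.012 + 0.32×0.298×0.988 + 0.69×0.298×0.012
        = 0.055486 + 0.004717 + 0.094216 + 0.002467 = 0.156886
Configurations with actual drug use contribute 0.007184, so
  P(actual drug use | positive screen) = 0.007184 / 0.156886 ≈ 0.0458

Now also conditioning on poppy-seed meal=true:
Sum P(positive screen|·) weighted by the priors over both values of actual drug use:
  P(positive screen | poppy-seed meal) = 0.32·0.988 + 0.69·0.012
        = 0.316160 + 0.008280 = 0.324440
The terms with actual drug use present sum to 0.008280, so
  P(actual drug use | positive screen, poppy-seed meal) = 0.008280 / 0.324440 ≈ 0.0255

Pr[actual drug use | positive screen] ≈ 0.0458; Pr[actual drug use | positive screen, poppy-seed meal] ≈ 0.0255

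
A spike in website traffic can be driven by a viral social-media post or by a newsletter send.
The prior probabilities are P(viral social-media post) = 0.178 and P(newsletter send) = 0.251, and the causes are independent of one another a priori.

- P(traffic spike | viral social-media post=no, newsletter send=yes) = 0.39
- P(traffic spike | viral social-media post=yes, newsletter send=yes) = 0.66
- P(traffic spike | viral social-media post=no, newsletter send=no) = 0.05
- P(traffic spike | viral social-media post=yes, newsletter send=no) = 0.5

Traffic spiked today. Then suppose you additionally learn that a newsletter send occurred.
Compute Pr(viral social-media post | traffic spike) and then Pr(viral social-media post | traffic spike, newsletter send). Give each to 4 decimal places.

For the numerator, keep only viral social-media post=true terms: 0.066661 + 0.029487 = 0.096148
Normalizer over all consistent configurations: 0.05×0.822×0.749 + 0.39×0.822×0.251 + 0.5×0.178×0.749 + 0.66×0.178×0.251 = 0.207398
Posterior = 0.096148 / 0.207398 ≈ 0.4636

With the extra evidence:
Weight on viral social-media post=true, given the evidence: 0.66*0.178 = 0.117480
Denominator P(traffic spike | newsletter send): 0.39*0.822 + 0.66*0.178 = 0.438060
P(viral social-media post | traffic spike, newsletter send) = 0.117480/0.438060 ≈ 0.2682

Pr(viral social-media post | traffic spike) ≈ 0.4636; Pr(viral social-media post | traffic spike, newsletter send) ≈ 0.2682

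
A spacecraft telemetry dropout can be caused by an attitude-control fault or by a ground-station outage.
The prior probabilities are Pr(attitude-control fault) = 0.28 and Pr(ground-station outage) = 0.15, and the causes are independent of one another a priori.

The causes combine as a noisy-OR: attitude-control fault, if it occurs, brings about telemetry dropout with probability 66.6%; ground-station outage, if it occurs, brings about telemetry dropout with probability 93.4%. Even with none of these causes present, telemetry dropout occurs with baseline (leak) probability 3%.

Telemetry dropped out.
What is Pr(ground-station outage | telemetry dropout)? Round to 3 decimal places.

Under noisy-OR, P(telemetry dropout | causes) = 1 − (1−0.03)·∏(1−qᵢ) over the active causes.
For the numerator, keep only ground-station outage=true terms: 0.101086 + 0.041102 = 0.142188
Normalizer over all consistent configurations: 0.03·0.72·0.85 + 0.93598·0.72·0.15 + 0.67602·0.28·0.85 + 0.978617·0.28·0.15 = 0.321441
P(ground-station outage | telemetry dropout) = 0.142188/0.321441 ≈ 0.442

Pr(ground-station outage | telemetry dropout) ≈ 0.442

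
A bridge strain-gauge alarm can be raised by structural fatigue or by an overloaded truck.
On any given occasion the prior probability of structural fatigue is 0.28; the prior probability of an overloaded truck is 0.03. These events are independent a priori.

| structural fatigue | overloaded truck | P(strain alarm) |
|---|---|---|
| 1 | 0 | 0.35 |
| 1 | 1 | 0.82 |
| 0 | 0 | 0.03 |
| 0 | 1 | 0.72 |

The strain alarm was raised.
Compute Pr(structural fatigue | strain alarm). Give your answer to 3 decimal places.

Pr(structural fatigue | strain alarm) ≈ 0.736

P(strain alarm) = 0.03*0.72*0.97 + 0.72*0.72*0.03 + 0.35*0.28*0.97 + 0.82*0.28*0.03 = 0.020952 + 0.015552 + 0.095060 + 0.006888 = 0.138452
Restricting to configurations with structural fatigue present: 0.095060 + 0.006888 = 0.101948.
P(structural fatigue | strain alarm) = 0.101948 / 0.138452 ≈ 0.736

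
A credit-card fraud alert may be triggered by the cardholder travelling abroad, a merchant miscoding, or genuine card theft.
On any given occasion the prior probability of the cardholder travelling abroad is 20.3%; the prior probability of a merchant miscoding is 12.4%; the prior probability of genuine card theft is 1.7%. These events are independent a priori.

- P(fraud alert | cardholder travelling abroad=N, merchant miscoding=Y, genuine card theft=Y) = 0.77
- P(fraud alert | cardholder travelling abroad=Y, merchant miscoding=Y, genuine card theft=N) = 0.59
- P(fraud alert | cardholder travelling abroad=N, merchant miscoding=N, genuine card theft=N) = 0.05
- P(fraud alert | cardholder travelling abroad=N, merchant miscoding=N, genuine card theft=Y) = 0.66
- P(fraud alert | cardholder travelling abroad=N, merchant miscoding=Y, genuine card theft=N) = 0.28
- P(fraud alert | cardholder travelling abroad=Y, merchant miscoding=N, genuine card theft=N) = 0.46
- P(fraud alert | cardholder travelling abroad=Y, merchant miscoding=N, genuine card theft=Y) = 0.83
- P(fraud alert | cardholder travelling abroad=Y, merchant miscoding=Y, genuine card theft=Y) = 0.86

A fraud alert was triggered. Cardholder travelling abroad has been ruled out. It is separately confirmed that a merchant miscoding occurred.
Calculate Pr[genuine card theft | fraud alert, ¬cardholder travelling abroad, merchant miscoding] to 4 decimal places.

Pr[genuine card theft | fraud alert, ¬cardholder travelling abroad, merchant miscoding] ≈ 0.0454

P(fraud alert | ¬cardholder travelling abroad, merchant miscoding) = 0.28·0.983 + 0.77·0.017 = 0.275240 + 0.013090 = 0.288330
Restricting to configurations with genuine card theft present: 0.77·0.017 = 0.013090.
So P(genuine card theft | fraud alert, ¬cardholder travelling abroad, merchant miscoding) = 0.013090/0.288330 ≈ 0.0454.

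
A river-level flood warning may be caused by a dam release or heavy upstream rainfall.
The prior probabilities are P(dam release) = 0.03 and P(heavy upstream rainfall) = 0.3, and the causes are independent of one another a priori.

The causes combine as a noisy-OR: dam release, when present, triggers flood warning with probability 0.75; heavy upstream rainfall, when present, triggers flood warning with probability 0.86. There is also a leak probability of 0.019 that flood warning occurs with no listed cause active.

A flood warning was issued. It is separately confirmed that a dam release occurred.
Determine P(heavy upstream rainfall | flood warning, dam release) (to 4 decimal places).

P(heavy upstream rainfall | flood warning, dam release) ≈ 0.3541

Under noisy-OR, P(flood warning | causes) = 1 − (1−0.019)·∏(1−qᵢ) over the active causes.
Sum P(flood warning|·) weighted by the priors over both values of heavy upstream rainfall:
  P(flood warning | dam release) = 0.75475*0.7 + 0.965665*0.3
        = 0.528325 + 0.289699 = 0.818024
The terms with heavy upstream rainfall present sum to 0.289699, so
  P(heavy upstream rainfall | flood warning, dam release) = 0.289699 / 0.818024 ≈ 0.3541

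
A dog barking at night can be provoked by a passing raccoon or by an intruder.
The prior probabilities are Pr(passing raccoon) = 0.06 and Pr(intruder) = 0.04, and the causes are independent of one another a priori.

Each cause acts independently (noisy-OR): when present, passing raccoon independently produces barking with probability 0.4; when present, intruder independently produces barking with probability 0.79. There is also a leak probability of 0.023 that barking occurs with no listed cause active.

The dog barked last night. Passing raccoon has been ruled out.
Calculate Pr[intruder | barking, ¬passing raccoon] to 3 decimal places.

Pr[intruder | barking, ¬passing raccoon] ≈ 0.590

Under noisy-OR, P(barking | causes) = 1 − (1−0.023)·∏(1−qᵢ) over the active causes.
P(barking | ¬passing raccoon) = 0.023×0.96 + 0.79483×0.04 = 0.022080 + 0.031793 = 0.053873
Restricting to configurations with intruder present: 0.79483×0.04 = 0.031793.
So P(intruder | barking, ¬passing raccoon) = 0.031793/0.053873 ≈ 0.590.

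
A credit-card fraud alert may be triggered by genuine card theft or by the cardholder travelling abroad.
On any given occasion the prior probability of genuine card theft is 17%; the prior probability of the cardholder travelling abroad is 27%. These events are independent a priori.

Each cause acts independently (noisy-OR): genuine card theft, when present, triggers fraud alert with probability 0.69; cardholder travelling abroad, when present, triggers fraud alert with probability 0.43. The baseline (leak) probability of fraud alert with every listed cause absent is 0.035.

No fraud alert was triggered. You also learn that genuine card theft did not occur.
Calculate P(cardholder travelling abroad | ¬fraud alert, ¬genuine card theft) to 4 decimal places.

P(cardholder travelling abroad | ¬fraud alert, ¬genuine card theft) ≈ 0.1741

Under noisy-OR, P(fraud alert | causes) = 1 − (1−0.035)·∏(1−qᵢ) over the active causes.
By total probability over both values of cardholder travelling abroad:
  P(¬fraud alert | ¬genuine card theft) = 0.965×0.73 + 0.55005×0.27
        = 0.704450 + 0.148514 = 0.852964
Configurations with cardholder travelling abroad contribute 0.148514, so
  P(cardholder travelling abroad | ¬fraud alert, ¬genuine card theft) = 0.148514 / 0.852964 ≈ 0.1741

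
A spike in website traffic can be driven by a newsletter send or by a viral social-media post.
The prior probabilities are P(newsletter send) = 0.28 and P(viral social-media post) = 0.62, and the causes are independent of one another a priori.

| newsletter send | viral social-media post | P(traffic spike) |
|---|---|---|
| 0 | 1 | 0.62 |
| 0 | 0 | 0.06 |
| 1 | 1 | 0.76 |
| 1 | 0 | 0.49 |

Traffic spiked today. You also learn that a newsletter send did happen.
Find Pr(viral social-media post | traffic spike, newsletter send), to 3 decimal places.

Enumerate both values of viral social-media post and weight by the priors:
  P(traffic spike | newsletter send) = 0.49*0.38 + 0.76*0.62
        = 0.186200 + 0.471200 = 0.657400
The terms with viral social-media post present sum to 0.471200, so
  P(viral social-media post | traffic spike, newsletter send) = 0.471200 / 0.657400 ≈ 0.717

Pr(viral social-media post | traffic spike, newsletter send) ≈ 0.717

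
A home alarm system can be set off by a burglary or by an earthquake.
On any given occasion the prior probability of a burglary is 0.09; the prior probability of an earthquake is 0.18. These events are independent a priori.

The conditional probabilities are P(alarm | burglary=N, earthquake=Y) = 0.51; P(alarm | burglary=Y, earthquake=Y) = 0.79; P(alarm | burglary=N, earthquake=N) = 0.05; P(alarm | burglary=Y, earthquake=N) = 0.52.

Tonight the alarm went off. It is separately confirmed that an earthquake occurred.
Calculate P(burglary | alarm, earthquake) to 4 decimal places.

P(burglary | alarm, earthquake) ≈ 0.1328

By total probability over both values of burglary:
  P(alarm | earthquake) = 0.51*0.91 + 0.79*0.09
        = 0.464100 + 0.071100 = 0.535200
Configurations with burglary contribute 0.071100, so
  P(burglary | alarm, earthquake) = 0.071100 / 0.535200 ≈ 0.1328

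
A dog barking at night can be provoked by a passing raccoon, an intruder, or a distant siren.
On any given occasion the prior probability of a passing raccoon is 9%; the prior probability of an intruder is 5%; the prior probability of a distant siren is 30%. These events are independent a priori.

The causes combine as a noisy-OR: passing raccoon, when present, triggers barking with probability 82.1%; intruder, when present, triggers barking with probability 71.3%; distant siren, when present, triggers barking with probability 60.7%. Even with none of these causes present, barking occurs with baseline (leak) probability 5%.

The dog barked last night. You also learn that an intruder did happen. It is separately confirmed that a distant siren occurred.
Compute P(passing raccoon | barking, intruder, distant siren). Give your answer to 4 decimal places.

Under noisy-OR, P(barking | causes) = 1 − (1−0.05)·∏(1−qᵢ) over the active causes.
Weight on passing raccoon=true, given the evidence: 0.98082·0.09 = 0.088274
The normalizing constant is 0.892849·0.91 + 0.98082·0.09 = 0.900767
Posterior = 0.088274 / 0.900767 ≈ 0.0980

P(passing raccoon | barking, intruder, distant siren) ≈ 0.0980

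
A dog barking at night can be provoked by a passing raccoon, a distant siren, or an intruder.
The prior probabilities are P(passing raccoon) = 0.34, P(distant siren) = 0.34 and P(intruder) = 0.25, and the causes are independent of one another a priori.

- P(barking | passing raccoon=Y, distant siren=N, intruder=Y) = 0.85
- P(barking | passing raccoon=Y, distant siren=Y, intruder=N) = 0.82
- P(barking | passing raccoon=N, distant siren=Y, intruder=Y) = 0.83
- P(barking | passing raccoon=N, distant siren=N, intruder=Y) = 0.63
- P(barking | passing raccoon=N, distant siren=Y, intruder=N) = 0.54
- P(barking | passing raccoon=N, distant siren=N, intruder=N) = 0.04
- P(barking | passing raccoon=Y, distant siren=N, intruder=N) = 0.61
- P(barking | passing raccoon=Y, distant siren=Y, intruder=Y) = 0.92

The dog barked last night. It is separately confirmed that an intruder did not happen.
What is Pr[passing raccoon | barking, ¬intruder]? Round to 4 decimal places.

Pr[passing raccoon | barking, ¬intruder] ≈ 0.6257

Numerator (weight on configurations with passing raccoon): 0.136884 + 0.094792 = 0.231676
Normalizer over all consistent configurations: 0.04×0.66×0.66 + 0.54×0.66×0.34 + 0.61×0.34×0.66 + 0.82×0.34×0.34 = 0.370276
Posterior = 0.231676 / 0.370276 ≈ 0.6257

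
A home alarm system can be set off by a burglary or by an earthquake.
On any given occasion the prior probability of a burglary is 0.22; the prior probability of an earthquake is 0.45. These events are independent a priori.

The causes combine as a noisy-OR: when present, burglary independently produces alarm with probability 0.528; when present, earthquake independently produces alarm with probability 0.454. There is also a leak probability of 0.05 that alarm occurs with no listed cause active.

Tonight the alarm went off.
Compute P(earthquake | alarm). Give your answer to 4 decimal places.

Under noisy-OR, P(alarm | causes) = 1 − (1−0.05)·∏(1−qᵢ) over the active causes.
Enumerate the 4 (burglary, earthquake) configurations and weight by the priors:
  P(alarm) = 0.05·0.78·0.55 + 0.4813·0.78·0.45 + 0.5516·0.22·0.55 + 0.755174·0.22·0.45
        = 0.021450 + 0.168936 + 0.066744 + 0.074762 = 0.331892
The terms with earthquake present sum to 0.243698, so
  P(earthquake | alarm) = 0.243698 / 0.331892 ≈ 0.7343

P(earthquake | alarm) ≈ 0.7343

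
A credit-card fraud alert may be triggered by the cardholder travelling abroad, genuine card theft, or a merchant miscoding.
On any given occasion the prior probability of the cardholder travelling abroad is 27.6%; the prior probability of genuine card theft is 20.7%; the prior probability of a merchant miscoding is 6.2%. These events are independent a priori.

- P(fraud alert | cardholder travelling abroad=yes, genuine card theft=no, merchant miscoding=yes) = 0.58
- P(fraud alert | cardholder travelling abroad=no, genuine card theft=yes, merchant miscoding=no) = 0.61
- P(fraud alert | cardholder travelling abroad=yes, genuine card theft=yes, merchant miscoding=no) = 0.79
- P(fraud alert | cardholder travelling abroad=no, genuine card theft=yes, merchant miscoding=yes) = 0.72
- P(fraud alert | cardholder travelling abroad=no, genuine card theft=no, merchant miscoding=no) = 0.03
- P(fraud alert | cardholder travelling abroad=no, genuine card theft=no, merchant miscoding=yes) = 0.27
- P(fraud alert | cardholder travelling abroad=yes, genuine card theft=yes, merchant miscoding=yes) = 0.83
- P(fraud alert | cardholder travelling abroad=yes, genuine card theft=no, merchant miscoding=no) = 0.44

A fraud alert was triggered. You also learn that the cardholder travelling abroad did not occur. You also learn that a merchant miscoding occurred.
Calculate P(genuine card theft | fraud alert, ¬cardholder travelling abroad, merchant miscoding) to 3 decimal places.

Sum P(fraud alert|·) weighted by the priors over both values of genuine card theft:
  P(fraud alert | ¬cardholder travelling abroad, merchant miscoding) = 0.27·0.793 + 0.72·0.207
        = 0.214110 + 0.149040 = 0.363150
Configurations with genuine card theft contribute 0.149040, so
  P(genuine card theft | fraud alert, ¬cardholder travelling abroad, merchant miscoding) = 0.149040 / 0.363150 ≈ 0.410

P(genuine card theft | fraud alert, ¬cardholder travelling abroad, merchant miscoding) ≈ 0.410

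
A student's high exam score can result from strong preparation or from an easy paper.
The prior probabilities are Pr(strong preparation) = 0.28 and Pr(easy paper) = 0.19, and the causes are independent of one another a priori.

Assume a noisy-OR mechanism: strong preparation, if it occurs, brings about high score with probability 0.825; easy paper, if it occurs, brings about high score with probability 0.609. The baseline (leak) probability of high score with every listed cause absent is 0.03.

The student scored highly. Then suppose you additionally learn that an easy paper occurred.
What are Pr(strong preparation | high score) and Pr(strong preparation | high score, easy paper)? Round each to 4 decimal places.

Pr(strong preparation | high score) ≈ 0.6991; Pr(strong preparation | high score, easy paper) ≈ 0.3691

Under noisy-OR, P(high score | causes) = 1 − (1−0.03)·∏(1−qᵢ) over the active causes.
For the numerator, keep only strong preparation=true terms: 0.188301 + 0.049669 = 0.237970
Normalizer over all consistent configurations: 0.03×0.72×0.81 + 0.62073×0.72×0.19 + 0.83025×0.28×0.81 + 0.933628×0.28×0.19 = 0.340382
Posterior = 0.237970 / 0.340382 ≈ 0.6991

With the extra evidence:
For the numerator, keep only strong preparation=true terms: 0.933628*0.28 = 0.261416
Denominator P(high score | easy paper): 0.62073*0.72 + 0.933628*0.28 = 0.708342
Posterior = 0.261416 / 0.708342 ≈ 0.3691
Conditioning on easy paper lowers the posterior on strong preparation: the classic explaining-away effect in a common-effect structure.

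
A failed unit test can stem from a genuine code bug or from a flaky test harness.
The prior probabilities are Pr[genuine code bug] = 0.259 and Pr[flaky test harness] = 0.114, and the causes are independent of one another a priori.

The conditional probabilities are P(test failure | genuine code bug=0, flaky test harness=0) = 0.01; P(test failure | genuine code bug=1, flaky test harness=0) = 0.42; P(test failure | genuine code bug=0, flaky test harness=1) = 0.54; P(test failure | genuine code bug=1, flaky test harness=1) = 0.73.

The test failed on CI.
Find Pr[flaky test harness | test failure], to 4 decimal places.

Enumerate the 4 (genuine code bug, flaky test harness) configurations and weight by the priors:
  P(test failure) = 0.01·0.741·0.886 + 0.54·0.741·0.114 + 0.42·0.259·0.886 + 0.73·0.259·0.114
        = 0.006565 + 0.045616 + 0.096379 + 0.021554 = 0.170114
Configurations with flaky test harness contribute 0.067170, so
  P(flaky test harness | test failure) = 0.067170 / 0.170114 ≈ 0.3949

Pr[flaky test harness | test failure] ≈ 0.3949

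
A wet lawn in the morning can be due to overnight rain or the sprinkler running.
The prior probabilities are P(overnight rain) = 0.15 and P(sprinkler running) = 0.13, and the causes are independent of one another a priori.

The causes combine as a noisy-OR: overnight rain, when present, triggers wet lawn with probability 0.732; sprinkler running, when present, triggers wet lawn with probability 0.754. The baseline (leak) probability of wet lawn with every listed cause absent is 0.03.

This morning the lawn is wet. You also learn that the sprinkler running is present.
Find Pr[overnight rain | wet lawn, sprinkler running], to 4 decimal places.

Under noisy-OR, P(wet lawn | causes) = 1 − (1−0.03)·∏(1−qᵢ) over the active causes.
By total probability over both values of overnight rain:
  P(wet lawn | sprinkler running) = 0.76138*0.85 + 0.93605*0.15
        = 0.647173 + 0.140407 = 0.787580
The terms with overnight rain present sum to 0.140407, so
  P(overnight rain | wet lawn, sprinkler running) = 0.140407 / 0.787580 ≈ 0.1783

Pr[overnight rain | wet lawn, sprinkler running] ≈ 0.1783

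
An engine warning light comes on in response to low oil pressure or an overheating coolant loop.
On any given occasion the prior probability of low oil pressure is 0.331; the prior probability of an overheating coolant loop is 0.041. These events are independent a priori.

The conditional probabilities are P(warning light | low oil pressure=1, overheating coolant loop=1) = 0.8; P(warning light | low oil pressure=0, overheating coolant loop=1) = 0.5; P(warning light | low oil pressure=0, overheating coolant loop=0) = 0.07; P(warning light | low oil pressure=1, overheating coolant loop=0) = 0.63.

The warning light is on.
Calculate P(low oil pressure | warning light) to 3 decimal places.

P(low oil pressure | warning light) ≈ 0.782

Weight on low oil pressure=true, given the evidence: 0.199980 + 0.010857 = 0.210837
Normalizer over all consistent configurations: 0.07·0.669·0.959 + 0.5·0.669·0.041 + 0.63·0.331·0.959 + 0.8·0.331·0.041 = 0.269462
Posterior = 0.210837 / 0.269462 ≈ 0.782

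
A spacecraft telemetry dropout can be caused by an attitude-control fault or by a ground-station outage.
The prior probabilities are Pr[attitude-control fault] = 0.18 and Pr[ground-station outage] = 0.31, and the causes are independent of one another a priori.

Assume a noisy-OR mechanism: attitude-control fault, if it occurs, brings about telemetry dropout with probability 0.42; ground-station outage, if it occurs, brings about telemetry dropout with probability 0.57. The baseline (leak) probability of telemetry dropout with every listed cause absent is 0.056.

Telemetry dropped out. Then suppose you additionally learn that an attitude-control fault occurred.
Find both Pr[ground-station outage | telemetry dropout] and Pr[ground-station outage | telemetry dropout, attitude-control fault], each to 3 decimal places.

Under noisy-OR, P(telemetry dropout | causes) = 1 − (1−0.056)·∏(1−qᵢ) over the active causes.
Numerator (weight on configurations with ground-station outage): 0.151015 + 0.042663 = 0.193678
Normalizer over all consistent configurations: 0.056·0.82·0.69 + 0.59408·0.82·0.31 + 0.45248·0.18·0.69 + 0.764566·0.18·0.31 = 0.281561
Posterior = 0.193678 / 0.281561 ≈ 0.688

With the extra evidence:
Numerator (weight on configurations with ground-station outage): 0.764566·0.31 = 0.237015
Normalizer over all consistent configurations: 0.45248·0.69 + 0.764566·0.31 = 0.549226
Posterior = 0.237015 / 0.549226 ≈ 0.432

Pr[ground-station outage | telemetry dropout] ≈ 0.688; Pr[ground-station outage | telemetry dropout, attitude-control fault] ≈ 0.432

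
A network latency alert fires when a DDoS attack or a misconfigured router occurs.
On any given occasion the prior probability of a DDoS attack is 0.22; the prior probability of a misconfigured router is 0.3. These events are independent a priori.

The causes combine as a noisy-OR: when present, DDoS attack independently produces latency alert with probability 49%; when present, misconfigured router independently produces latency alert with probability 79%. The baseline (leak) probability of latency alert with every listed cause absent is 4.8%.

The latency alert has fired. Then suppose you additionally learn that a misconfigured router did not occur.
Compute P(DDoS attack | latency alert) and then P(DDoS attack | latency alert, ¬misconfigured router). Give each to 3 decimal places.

P(DDoS attack | latency alert) ≈ 0.394; P(DDoS attack | latency alert, ¬misconfigured router) ≈ 0.751

Under noisy-OR, P(latency alert | causes) = 1 − (1−0.048)·∏(1−qᵢ) over the active causes.
P(latency alert) = 0.048×0.78×0.7 + 0.80008×0.78×0.3 + 0.51448×0.22×0.7 + 0.898041×0.22×0.3 = 0.026208 + 0.187219 + 0.079230 + 0.059271 = 0.351928
Restricting to configurations with DDoS attack present: 0.079230 + 0.059271 = 0.138501.
Hence the posterior is 0.138501/0.351928 ≈ 0.394.

Now condition on the additional information:
Weight on DDoS attack=true, given the evidence: 0.51448×0.22 = 0.113186
Normalizer over all consistent configurations: 0.048×0.78 + 0.51448×0.22 = 0.150626
Posterior = 0.113186 / 0.150626 ≈ 0.751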